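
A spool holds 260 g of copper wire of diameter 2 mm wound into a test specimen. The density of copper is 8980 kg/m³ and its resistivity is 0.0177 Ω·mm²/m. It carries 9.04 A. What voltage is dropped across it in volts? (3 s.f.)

0.469 V

ρ = 0.0177 Ω·mm²/m = 1.77×10^-8 Ω·m
A = π(d/2)² = π(1.0000e-03 m)² = 3.1416e-06 m²
L = m/(density·A) = 0.26/(8980×3.1416e-06) = 9.216 m
R = ρL/A = (1.77×10^-8)(9.216)/(3.1416e-06) = 0.05192 Ω
V = IR = 9.04 × 0.05192 = 0.469 V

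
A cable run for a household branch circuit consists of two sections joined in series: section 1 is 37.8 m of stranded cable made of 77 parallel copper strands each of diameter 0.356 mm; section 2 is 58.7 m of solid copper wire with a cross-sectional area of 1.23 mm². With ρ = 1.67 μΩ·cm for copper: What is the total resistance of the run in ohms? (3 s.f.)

0.879 Ω

ρ = 1.67 μΩ·cm = 1.67×10^-8 Ω·m
Section 1: A_strand = π(1.7800e-04)² = 9.954e-08 m²; R₁ = ρL/(N·A_s) = (1.67×10^-8)(37.8)/(77×9.954e-08) = 0.08236 Ω
Section 2: A = 1.23 mm² = 1.230e-06 m²
R₂ = (1.67×10^-8)(58.7)/(1.230e-06) = 0.797 Ω
R = R₁ + R₂ = 0.879 Ω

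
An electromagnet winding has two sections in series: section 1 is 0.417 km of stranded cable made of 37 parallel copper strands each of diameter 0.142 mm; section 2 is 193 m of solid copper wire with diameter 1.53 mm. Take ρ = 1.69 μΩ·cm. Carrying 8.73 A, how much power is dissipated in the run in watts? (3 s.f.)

1050 W

ρ = 1.69 μΩ·cm = 1.69×10^-8 Ω·m
Section 1: A_strand = π(7.1000e-05)² = 1.584e-08 m²; R₁ = ρL/(N·A_s) = (1.69×10^-8)(417)/(37×1.584e-08) = 12.03 Ω
Section 2: A = π(d/2)² = π(7.6500e-04 m)² = 1.839e-06 m²
R₂ = (1.69×10^-8)(193)/(1.839e-06) = 1.774 Ω
R = R₁ + R₂ = 13.8 Ω
P = I²R = (8.73)² × 13.8 = 1050 W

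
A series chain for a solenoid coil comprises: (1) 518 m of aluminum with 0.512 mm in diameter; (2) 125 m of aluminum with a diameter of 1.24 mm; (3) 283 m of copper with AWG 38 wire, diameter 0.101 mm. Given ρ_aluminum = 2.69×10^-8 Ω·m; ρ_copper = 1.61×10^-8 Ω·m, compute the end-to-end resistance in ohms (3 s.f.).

639 Ω

Seg 1: A = π(d/2)² = π(2.5600e-04 m)² = 2.059e-07 m²
R_1 = (2.69×10^-8)(518)/(2.059e-07) = 67.68 Ω
Seg 2: A = π(d/2)² = π(6.2000e-04 m)² = 1.208e-06 m²
R_2 = (2.69×10^-8)(125)/(1.208e-06) = 2.784 Ω
Seg 3: A = π(0.101/2 mm)² = π(5.0500e-05 m)² = 8.012e-09 m²
R_3 = (1.61×10^-8)(283)/(8.012e-09) = 568.7 Ω
R_total = R_1 + R_2 + R_3 = 639 Ω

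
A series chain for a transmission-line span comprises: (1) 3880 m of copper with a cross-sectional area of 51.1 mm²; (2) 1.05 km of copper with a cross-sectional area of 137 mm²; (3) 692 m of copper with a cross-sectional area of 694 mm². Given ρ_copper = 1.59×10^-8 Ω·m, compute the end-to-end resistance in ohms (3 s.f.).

1.34 Ω

Seg 1: A = 51.1 mm² = 5.110e-05 m²
R_1 = (1.59×10^-8)(3880)/(5.110e-05) = 1.207 Ω
Seg 2: A = 137 mm² = 1.370e-04 m²
R_2 = (1.59×10^-8)(1050)/(1.370e-04) = 0.1219 Ω
Seg 3: A = 694 mm² = 6.940e-04 m²
R_3 = (1.59×10^-8)(692)/(6.940e-04) = 0.01585 Ω
R_total = R_1 + R_2 + R_3 = 1.34 Ω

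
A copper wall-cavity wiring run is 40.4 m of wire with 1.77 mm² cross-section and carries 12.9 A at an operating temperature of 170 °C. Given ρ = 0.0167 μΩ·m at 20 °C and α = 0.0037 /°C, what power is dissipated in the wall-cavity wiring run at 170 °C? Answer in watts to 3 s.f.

ρ = 0.0167 μΩ·m = 1.67×10^-8 Ω·m
A = 1.77 mm² = 1.770e-06 m²
R₍20₎ = ρL/A = (1.67×10^-8)(40.4)/(1.770e-06) = 0.3812 Ω
R₍170₎ = R₍20₎(1 + αΔT) = 0.3812 × (1 + 0.0037×150) = 0.5927 Ω
P = I²R = (12.9)² × 0.5927 = 98.6 W

98.6 W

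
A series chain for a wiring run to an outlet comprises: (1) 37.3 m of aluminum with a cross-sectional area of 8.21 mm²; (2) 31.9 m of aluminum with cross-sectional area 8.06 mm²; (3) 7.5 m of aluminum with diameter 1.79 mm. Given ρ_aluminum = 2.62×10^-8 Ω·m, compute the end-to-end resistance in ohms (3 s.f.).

0.301 Ω

Seg 1: A = 8.21 mm² = 8.210e-06 m²
R_1 = (2.62×10^-8)(37.3)/(8.210e-06) = 0.119 Ω
Seg 2: A = 8.06 mm² = 8.060e-06 m²
R_2 = (2.62×10^-8)(31.9)/(8.060e-06) = 0.1037 Ω
Seg 3: A = π(d/2)² = π(8.9500e-04 m)² = 2.516e-06 m²
R_3 = (2.62×10^-8)(7.5)/(2.516e-06) = 0.07808 Ω
R_total = R_1 + R_2 + R_3 = 0.301 Ω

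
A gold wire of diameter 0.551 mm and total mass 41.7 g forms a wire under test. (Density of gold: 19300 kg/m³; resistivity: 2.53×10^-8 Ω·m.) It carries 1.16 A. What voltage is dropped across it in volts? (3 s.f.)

1.12 V

A = π(d/2)² = π(2.7550e-04 m)² = 2.3845e-07 m²
L = m/(density·A) = 0.0417/(19300×2.3845e-07) = 9.061 m
R = ρL/A = (2.53×10^-8)(9.061)/(2.3845e-07) = 0.9614 Ω
V = IR = 1.16 × 0.9614 = 1.12 V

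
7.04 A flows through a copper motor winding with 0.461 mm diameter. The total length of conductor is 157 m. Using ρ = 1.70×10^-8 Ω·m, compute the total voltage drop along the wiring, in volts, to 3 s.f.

A = π(d/2)² = π(2.3050e-04 m)² = 1.669e-07 m²
R = ρL/A = (1.70×10^-8)(157)/(1.669e-07) = 15.99 Ω
V = IR = 7.04 × 15.99 = 113 V

113 V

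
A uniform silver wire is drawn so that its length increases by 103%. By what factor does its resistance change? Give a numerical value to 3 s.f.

4.12

k = 1 + 103/100 = 2.03; volume constant ⇒ A' = A/k, so R' = k²R.
Factor = 4.12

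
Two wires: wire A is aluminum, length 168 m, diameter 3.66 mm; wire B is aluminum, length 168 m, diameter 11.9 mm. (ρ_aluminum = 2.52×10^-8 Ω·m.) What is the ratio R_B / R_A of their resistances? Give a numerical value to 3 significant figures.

R ∝ ρL/d², so R_B/R_A = (d_A/d_B)²
= (3.66/11.9)² = 0.0946

0.0946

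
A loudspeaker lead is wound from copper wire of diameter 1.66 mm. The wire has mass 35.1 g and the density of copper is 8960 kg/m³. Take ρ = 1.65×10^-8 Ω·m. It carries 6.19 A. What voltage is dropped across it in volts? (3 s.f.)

A = π(d/2)² = π(8.3000e-04 m)² = 2.1642e-06 m²
L = m/(density·A) = 0.0351/(8960×2.1642e-06) = 1.81 m
R = ρL/A = (1.65×10^-8)(1.81)/(2.1642e-06) = 0.0138 Ω
V = IR = 6.19 × 0.0138 = 0.0854 V

0.0854 V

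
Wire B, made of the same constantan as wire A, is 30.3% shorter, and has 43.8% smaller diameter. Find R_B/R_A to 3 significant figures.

2.21

R ∝ L/d², so R_B/R_A = (1 − 30.3/100) × (1 − 43.8/100)⁻²
= 0.697 × 3.166 = 2.21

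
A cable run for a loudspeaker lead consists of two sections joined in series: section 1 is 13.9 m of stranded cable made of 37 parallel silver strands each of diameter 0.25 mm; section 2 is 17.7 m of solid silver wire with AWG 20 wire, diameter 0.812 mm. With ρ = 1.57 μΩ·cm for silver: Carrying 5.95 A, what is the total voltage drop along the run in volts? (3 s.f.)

3.91 V

ρ = 1.57 μΩ·cm = 1.57×10^-8 Ω·m
Section 1: A_strand = π(1.2500e-04)² = 4.909e-08 m²; R₁ = ρL/(N·A_s) = (1.57×10^-8)(13.9)/(37×4.909e-08) = 0.1202 Ω
Section 2: A = π(0.812/2 mm)² = π(4.0600e-04 m)² = 5.178e-07 m²
R₂ = (1.57×10^-8)(17.7)/(5.178e-07) = 0.5366 Ω
R = R₁ + R₂ = 0.6568 Ω
V = IR = 5.95 × 0.6568 = 3.91 V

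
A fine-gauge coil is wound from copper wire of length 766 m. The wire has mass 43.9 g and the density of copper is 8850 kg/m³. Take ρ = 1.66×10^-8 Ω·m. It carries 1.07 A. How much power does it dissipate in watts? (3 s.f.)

2250 W

A = m/(density·L) = 0.0439/(8850×766) = 6.4758e-09 m²
R = ρL/A = (1.66×10^-8)(766)/(6.4758e-09) = 1964 Ω
P = I²R = (1.07)² × 1964 = 2250 W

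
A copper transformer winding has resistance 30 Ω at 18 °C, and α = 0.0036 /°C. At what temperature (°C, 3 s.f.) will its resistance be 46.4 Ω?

170 °C

R = R₀(1 + α(T − T₀)) ⇒ T = T₀ + (R/R₀ − 1)/α
T = 18 + (46.4/30 − 1)/0.0036 = 18 + (0.5467)/0.0036 = 170 °C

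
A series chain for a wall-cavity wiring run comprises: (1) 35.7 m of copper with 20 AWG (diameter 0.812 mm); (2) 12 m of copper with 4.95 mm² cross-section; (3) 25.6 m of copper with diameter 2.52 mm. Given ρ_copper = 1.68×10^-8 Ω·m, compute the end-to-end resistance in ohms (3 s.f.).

Seg 1: A = π(0.812/2 mm)² = π(4.0600e-04 m)² = 5.178e-07 m²
R_1 = (1.68×10^-8)(35.7)/(5.178e-07) = 1.158 Ω
Seg 2: A = 4.95 mm² = 4.950e-06 m²
R_2 = (1.68×10^-8)(12)/(4.950e-06) = 0.04073 Ω
Seg 3: A = π(d/2)² = π(1.2600e-03 m)² = 4.988e-06 m²
R_3 = (1.68×10^-8)(25.6)/(4.988e-06) = 0.08623 Ω
R_total = R_1 + R_2 + R_3 = 1.29 Ω

1.29 Ω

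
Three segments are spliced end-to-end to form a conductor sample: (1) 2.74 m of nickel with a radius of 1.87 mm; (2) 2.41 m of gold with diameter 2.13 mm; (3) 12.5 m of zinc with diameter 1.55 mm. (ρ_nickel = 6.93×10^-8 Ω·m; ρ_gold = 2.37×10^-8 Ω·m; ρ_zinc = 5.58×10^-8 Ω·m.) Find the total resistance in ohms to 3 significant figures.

Seg 1: A = πr² = π(1.8700e-03 m)² = 1.099e-05 m²
R_1 = (6.93×10^-8)(2.74)/(1.099e-05) = 0.01728 Ω
Seg 2: A = π(d/2)² = π(1.0650e-03 m)² = 3.563e-06 m²
R_2 = (2.37×10^-8)(2.41)/(3.563e-06) = 0.01603 Ω
Seg 3: A = π(d/2)² = π(7.7500e-04 m)² = 1.887e-06 m²
R_3 = (5.58×10^-8)(12.5)/(1.887e-06) = 0.3697 Ω
R_total = R_1 + R_2 + R_3 = 0.403 Ω

0.403 Ω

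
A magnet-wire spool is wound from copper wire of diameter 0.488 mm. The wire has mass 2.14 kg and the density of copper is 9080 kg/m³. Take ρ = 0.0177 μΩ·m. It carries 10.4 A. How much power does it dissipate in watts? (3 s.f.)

ρ = 0.0177 μΩ·m = 1.77×10^-8 Ω·m
A = π(d/2)² = π(2.4400e-04 m)² = 1.8704e-07 m²
L = m/(density·A) = 2.14/(9080×1.8704e-07) = 1260 m
R = ρL/A = (1.77×10^-8)(1260)/(1.8704e-07) = 119.2 Ω
P = I²R = (10.4)² × 119.2 = 12900 W

12900 W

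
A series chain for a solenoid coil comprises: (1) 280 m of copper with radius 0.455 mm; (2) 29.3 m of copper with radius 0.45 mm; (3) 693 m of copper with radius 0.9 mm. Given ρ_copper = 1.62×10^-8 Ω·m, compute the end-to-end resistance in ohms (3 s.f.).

12.1 Ω

Seg 1: A = πr² = π(4.5500e-04 m)² = 6.504e-07 m²
R_1 = (1.62×10^-8)(280)/(6.504e-07) = 6.974 Ω
Seg 2: A = πr² = π(4.5000e-04 m)² = 6.362e-07 m²
R_2 = (1.62×10^-8)(29.3)/(6.362e-07) = 0.7461 Ω
Seg 3: A = πr² = π(9.0000e-04 m)² = 2.545e-06 m²
R_3 = (1.62×10^-8)(693)/(2.545e-06) = 4.412 Ω
R_total = R_1 + R_2 + R_3 = 12.1 Ω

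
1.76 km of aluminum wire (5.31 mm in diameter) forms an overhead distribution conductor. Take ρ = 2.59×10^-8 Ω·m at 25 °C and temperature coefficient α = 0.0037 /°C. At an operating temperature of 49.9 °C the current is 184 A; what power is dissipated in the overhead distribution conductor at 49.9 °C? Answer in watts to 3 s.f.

76100 W

A = π(d/2)² = π(2.6550e-03 m)² = 2.215e-05 m²
R₍25₎ = ρL/A = (2.59×10^-8)(1760)/(2.215e-05) = 2.058 Ω
R₍49.9₎ = R₍25₎(1 + αΔT) = 2.058 × (1 + 0.0037×24.9) = 2.248 Ω
P = I²R = (184)² × 2.248 = 76100 W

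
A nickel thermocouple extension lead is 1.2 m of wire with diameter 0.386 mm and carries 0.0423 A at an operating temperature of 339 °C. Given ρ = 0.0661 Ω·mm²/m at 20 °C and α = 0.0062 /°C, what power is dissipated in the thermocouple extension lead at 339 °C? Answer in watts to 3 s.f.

ρ = 0.0661 Ω·mm²/m = 6.61×10^-8 Ω·m
A = π(d/2)² = π(1.9300e-04 m)² = 1.170e-07 m²
R₍20₎ = ρL/A = (6.61×10^-8)(1.2)/(1.170e-07) = 0.6778 Ω
R₍339₎ = R₍20₎(1 + αΔT) = 0.6778 × (1 + 0.0062×319) = 2.018 Ω
P = I²R = (0.0423)² × 2.018 = 0.00361 W

0.00361 W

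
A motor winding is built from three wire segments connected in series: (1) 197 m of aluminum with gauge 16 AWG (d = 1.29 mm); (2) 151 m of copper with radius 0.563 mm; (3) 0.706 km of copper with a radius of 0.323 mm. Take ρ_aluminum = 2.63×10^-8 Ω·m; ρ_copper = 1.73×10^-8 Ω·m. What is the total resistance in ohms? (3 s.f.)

Seg 1: A = π(1.29/2 mm)² = π(6.4500e-04 m)² = 1.307e-06 m²
R_1 = (2.63×10^-8)(197)/(1.307e-06) = 3.964 Ω
Seg 2: A = πr² = π(5.6300e-04 m)² = 9.958e-07 m²
R_2 = (1.73×10^-8)(151)/(9.958e-07) = 2.623 Ω
Seg 3: A = πr² = π(3.2300e-04 m)² = 3.278e-07 m²
R_3 = (1.73×10^-8)(706)/(3.278e-07) = 37.26 Ω
R_total = R_1 + R_2 + R_3 = 43.9 Ω

43.9 Ω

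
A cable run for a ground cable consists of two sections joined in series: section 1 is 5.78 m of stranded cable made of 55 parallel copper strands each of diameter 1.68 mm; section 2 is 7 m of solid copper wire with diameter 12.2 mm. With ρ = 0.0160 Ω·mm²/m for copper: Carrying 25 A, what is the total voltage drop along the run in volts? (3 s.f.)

ρ = 0.0160 Ω·mm²/m = 1.60×10^-8 Ω·m
Section 1: A_strand = π(8.4000e-04)² = 2.217e-06 m²; R₁ = ρL/(N·A_s) = (1.60×10^-8)(5.78)/(55×2.217e-06) = 7.585×10^-4 Ω
Section 2: A = π(d/2)² = π(6.1000e-03 m)² = 1.169e-04 m²
R₂ = (1.60×10^-8)(7)/(1.169e-04) = 9.581×10^-4 Ω
R = R₁ + R₂ = 0.001717 Ω
V = IR = 25 × 0.001717 = 0.0429 V

0.0429 V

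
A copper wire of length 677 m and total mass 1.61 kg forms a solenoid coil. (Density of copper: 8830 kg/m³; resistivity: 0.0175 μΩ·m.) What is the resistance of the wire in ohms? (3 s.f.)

44.0 Ω

ρ = 0.0175 μΩ·m = 1.75×10^-8 Ω·m
A = m/(density·L) = 1.61/(8830×677) = 2.6932e-07 m²
R = ρL/A = (1.75×10^-8)(677)/(2.6932e-07) = 44.0 Ω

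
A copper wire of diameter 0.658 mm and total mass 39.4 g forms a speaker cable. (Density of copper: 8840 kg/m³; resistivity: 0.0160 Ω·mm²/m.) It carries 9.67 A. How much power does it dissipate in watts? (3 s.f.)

57.7 W

ρ = 0.0160 Ω·mm²/m = 1.60×10^-8 Ω·m
A = π(d/2)² = π(3.2900e-04 m)² = 3.4005e-07 m²
L = m/(density·A) = 0.0394/(8840×3.4005e-07) = 13.11 m
R = ρL/A = (1.60×10^-8)(13.11)/(3.4005e-07) = 0.6167 Ω
P = I²R = (9.67)² × 0.6167 = 57.7 W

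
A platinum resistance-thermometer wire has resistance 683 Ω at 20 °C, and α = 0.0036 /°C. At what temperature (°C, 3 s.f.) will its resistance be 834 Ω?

81.4 °C

R = R₀(1 + α(T − T₀)) ⇒ T = T₀ + (R/R₀ − 1)/α
T = 20 + (834/683 − 1)/0.0036 = 20 + (0.2211)/0.0036 = 81.4 °C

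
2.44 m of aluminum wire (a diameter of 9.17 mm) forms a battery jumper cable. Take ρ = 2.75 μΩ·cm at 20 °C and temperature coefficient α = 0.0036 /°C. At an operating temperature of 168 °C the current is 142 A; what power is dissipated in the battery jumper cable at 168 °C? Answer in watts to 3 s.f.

ρ = 2.75 μΩ·cm = 2.75×10^-8 Ω·m
A = π(d/2)² = π(4.5850e-03 m)² = 6.604e-05 m²
R₍20₎ = ρL/A = (2.75×10^-8)(2.44)/(6.604e-05) = 0.001016 Ω
R₍168₎ = R₍20₎(1 + αΔT) = 0.001016 × (1 + 0.0036×148) = 0.001557 Ω
P = I²R = (142)² × 0.001557 = 31.4 W

31.4 W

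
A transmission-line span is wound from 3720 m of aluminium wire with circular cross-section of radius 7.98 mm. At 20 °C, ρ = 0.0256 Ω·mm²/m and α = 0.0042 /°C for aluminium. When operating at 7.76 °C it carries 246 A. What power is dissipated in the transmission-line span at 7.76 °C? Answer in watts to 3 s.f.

ρ = 0.0256 Ω·mm²/m = 2.56×10^-8 Ω·m
A = πr² = π(7.9800e-03 m)² = 2.001e-04 m²
R₍20₎ = ρL/A = (2.56×10^-8)(3720)/(2.001e-04) = 0.476 Ω
R₍7.76₎ = R₍20₎(1 + αΔT) = 0.476 × (1 + 0.0042×-12.2) = 0.4516 Ω
P = I²R = (246)² × 0.4516 = 27300 W

27300 W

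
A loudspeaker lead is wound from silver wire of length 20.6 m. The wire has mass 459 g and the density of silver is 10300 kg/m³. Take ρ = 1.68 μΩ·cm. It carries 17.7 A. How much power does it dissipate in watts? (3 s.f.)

ρ = 1.68 μΩ·cm = 1.68×10^-8 Ω·m
A = m/(density·L) = 0.459/(10300×20.6) = 2.1633e-06 m²
R = ρL/A = (1.68×10^-8)(20.6)/(2.1633e-06) = 0.16 Ω
P = I²R = (17.7)² × 0.16 = 50.1 W

50.1 W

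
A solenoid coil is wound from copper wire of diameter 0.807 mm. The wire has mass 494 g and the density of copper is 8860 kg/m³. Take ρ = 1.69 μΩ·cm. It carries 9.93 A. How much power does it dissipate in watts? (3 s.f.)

355 W

ρ = 1.69 μΩ·cm = 1.69×10^-8 Ω·m
A = π(d/2)² = π(4.0350e-04 m)² = 5.1149e-07 m²
L = m/(density·A) = 0.494/(8860×5.1149e-07) = 109 m
R = ρL/A = (1.69×10^-8)(109)/(5.1149e-07) = 3.602 Ω
P = I²R = (9.93)² × 3.602 = 355 W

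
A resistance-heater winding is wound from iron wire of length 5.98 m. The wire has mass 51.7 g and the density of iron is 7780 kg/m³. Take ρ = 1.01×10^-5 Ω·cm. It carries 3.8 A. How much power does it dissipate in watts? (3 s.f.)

ρ = 1.01×10^-5 Ω·cm = 1.01×10^-7 Ω·m
A = m/(density·L) = 0.0517/(7780×5.98) = 1.1112e-06 m²
R = ρL/A = (1.01×10^-7)(5.98)/(1.1112e-06) = 0.5435 Ω
P = I²R = (3.8)² × 0.5435 = 7.85 W

7.85 W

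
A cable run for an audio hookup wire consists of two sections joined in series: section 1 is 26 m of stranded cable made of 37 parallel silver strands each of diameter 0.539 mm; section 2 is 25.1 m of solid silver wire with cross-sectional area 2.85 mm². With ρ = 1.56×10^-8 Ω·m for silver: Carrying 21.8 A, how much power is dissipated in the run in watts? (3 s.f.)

Section 1: A_strand = π(2.6950e-04)² = 2.282e-07 m²; R₁ = ρL/(N·A_s) = (1.56×10^-8)(26)/(37×2.282e-07) = 0.04804 Ω
Section 2: A = 2.85 mm² = 2.850e-06 m²
R₂ = (1.56×10^-8)(25.1)/(2.850e-06) = 0.1374 Ω
R = R₁ + R₂ = 0.1854 Ω
P = I²R = (21.8)² × 0.1854 = 88.1 W

88.1 W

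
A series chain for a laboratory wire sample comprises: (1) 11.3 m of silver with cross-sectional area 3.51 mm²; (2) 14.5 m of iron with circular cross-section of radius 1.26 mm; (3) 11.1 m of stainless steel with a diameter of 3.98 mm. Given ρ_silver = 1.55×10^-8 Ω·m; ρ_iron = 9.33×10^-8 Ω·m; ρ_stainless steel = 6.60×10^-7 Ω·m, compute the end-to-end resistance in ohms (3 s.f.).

0.910 Ω

Seg 1: A = 3.51 mm² = 3.510e-06 m²
R_1 = (1.55×10^-8)(11.3)/(3.510e-06) = 0.0499 Ω
Seg 2: A = πr² = π(1.2600e-03 m)² = 4.988e-06 m²
R_2 = (9.33×10^-8)(14.5)/(4.988e-06) = 0.2712 Ω
Seg 3: A = π(d/2)² = π(1.9900e-03 m)² = 1.244e-05 m²
R_3 = (6.60×10^-7)(11.1)/(1.244e-05) = 0.5889 Ω
R_total = R_1 + R_2 + R_3 = 0.910 Ω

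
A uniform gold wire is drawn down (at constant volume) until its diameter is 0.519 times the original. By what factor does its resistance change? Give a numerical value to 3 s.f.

Volume constant ⇒ L' = L/r² with r = 0.519. R' = ρL'/A' = ρ(L/r²)/(πr²d₀²/4) = R/r⁴.
Factor = 13.8

13.8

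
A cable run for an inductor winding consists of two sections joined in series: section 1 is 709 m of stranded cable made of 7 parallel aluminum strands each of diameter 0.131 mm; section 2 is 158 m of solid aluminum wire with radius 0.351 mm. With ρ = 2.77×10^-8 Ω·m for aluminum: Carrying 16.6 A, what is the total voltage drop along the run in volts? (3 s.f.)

3640 V

Section 1: A_strand = π(6.5500e-05)² = 1.348e-08 m²; R₁ = ρL/(N·A_s) = (2.77×10^-8)(709)/(7×1.348e-08) = 208.2 Ω
Section 2: A = πr² = π(3.5100e-04 m)² = 3.870e-07 m²
R₂ = (2.77×10^-8)(158)/(3.870e-07) = 11.31 Ω
R = R₁ + R₂ = 219.5 Ω
V = IR = 16.6 × 219.5 = 3640 V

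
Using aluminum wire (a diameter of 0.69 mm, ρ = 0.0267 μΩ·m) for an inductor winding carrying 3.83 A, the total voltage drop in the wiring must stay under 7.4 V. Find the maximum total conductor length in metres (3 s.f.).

27.1 m

ρ = 0.0267 μΩ·m = 2.67×10^-8 Ω·m
A = π(d/2)² = π(3.4500e-04 m)² = 3.739e-07 m²
L_max = V_max·A/(1·ρI) = (7.4)(3.739e-07)/(2.67×10^-8×3.83) = 27.1 m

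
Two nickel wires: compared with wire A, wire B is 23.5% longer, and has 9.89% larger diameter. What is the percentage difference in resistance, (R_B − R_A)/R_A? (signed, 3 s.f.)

R ∝ L/d², so R_B/R_A = (1 + 23.5/100) × (1 + 9.89/100)⁻²
= 1.235 × 0.8281 = 1.023
(R_B − R_A)/R_A = 1.023 − 1 = 2.27%

2.27%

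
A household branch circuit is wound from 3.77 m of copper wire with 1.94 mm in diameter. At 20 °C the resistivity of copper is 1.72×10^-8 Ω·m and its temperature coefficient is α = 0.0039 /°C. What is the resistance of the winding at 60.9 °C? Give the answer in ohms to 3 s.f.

A = π(d/2)² = π(9.7000e-04 m)² = 2.956e-06 m²
R₍20°C₎ = ρL/A = (1.72×10^-8)(3.77)/(2.956e-06) = 0.02194 Ω
R = R₀(1 + αΔT) = 0.02194(1 + 0.0039×40.9) = 0.0254 Ω

0.0254 Ω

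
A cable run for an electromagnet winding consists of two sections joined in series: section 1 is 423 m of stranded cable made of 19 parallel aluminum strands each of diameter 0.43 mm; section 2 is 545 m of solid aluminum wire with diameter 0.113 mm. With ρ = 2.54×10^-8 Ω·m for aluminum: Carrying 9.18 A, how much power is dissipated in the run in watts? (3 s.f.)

Section 1: A_strand = π(2.1500e-04)² = 1.452e-07 m²; R₁ = ρL/(N·A_s) = (2.54×10^-8)(423)/(19×1.452e-07) = 3.894 Ω
Section 2: A = π(d/2)² = π(5.6500e-05 m)² = 1.003e-08 m²
R₂ = (2.54×10^-8)(545)/(1.003e-08) = 1380 Ω
R = R₁ + R₂ = 1384 Ω
P = I²R = (9.18)² × 1384 = 1.17×10^5 W

1.17×10^5 W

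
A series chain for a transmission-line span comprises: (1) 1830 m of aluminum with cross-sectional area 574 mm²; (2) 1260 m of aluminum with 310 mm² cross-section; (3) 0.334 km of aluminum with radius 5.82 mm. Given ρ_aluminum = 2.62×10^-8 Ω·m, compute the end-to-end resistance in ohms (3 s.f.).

Seg 1: A = 574 mm² = 5.740e-04 m²
R_1 = (2.62×10^-8)(1830)/(5.740e-04) = 0.08353 Ω
Seg 2: A = 310 mm² = 3.100e-04 m²
R_2 = (2.62×10^-8)(1260)/(3.100e-04) = 0.1065 Ω
Seg 3: A = πr² = π(5.8200e-03 m)² = 1.064e-04 m²
R_3 = (2.62×10^-8)(334)/(1.064e-04) = 0.08223 Ω
R_total = R_1 + R_2 + R_3 = 0.272 Ω

0.272 Ω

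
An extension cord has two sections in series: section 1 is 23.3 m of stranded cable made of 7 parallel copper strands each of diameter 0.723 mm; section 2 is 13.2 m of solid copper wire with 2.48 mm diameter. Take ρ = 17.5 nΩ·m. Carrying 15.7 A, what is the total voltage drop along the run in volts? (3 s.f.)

2.98 V

ρ = 17.5 nΩ·m = 1.75×10^-8 Ω·m
Section 1: A_strand = π(3.6150e-04)² = 4.106e-07 m²; R₁ = ρL/(N·A_s) = (1.75×10^-8)(23.3)/(7×4.106e-07) = 0.1419 Ω
Section 2: A = π(d/2)² = π(1.2400e-03 m)² = 4.831e-06 m²
R₂ = (1.75×10^-8)(13.2)/(4.831e-06) = 0.04782 Ω
R = R₁ + R₂ = 0.1897 Ω
V = IR = 15.7 × 0.1897 = 2.98 V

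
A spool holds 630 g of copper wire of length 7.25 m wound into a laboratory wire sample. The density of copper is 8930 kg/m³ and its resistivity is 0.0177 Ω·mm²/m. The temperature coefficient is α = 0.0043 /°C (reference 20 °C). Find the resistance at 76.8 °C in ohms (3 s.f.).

ρ = 0.0177 Ω·mm²/m = 1.77×10^-8 Ω·m
A = m/(density·L) = 0.63/(8930×7.25) = 9.7309e-06 m²
R = ρL/A = (1.77×10^-8)(7.25)/(9.7309e-06) = 0.01319 Ω
R(76.8 °C) = 0.01319 × (1 + 0.0043×56.8) = 0.0164 Ω

0.0164 Ω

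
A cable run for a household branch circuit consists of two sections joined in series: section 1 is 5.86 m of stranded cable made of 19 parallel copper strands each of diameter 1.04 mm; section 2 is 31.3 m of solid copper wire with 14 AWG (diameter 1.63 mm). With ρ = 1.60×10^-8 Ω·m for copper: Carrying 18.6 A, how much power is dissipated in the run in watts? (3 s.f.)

85.0 W

Section 1: A_strand = π(5.2000e-04)² = 8.495e-07 m²; R₁ = ρL/(N·A_s) = (1.60×10^-8)(5.86)/(19×8.495e-07) = 0.005809 Ω
Section 2: A = π(1.63/2 mm)² = π(8.1500e-04 m)² = 2.087e-06 m²
R₂ = (1.60×10^-8)(31.3)/(2.087e-06) = 0.24 Ω
R = R₁ + R₂ = 0.2458 Ω
P = I²R = (18.6)² × 0.2458 = 85.0 W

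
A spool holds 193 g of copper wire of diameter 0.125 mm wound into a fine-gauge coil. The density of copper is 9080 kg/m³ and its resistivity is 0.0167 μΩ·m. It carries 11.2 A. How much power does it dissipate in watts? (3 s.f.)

ρ = 0.0167 μΩ·m = 1.67×10^-8 Ω·m
A = π(d/2)² = π(6.2500e-05 m)² = 1.2272e-08 m²
L = m/(density·A) = 0.193/(9080×1.2272e-08) = 1732 m
R = ρL/A = (1.67×10^-8)(1732)/(1.2272e-08) = 2357 Ω
P = I²R = (11.2)² × 2357 = 2.96×10^5 W

2.96×10^5 W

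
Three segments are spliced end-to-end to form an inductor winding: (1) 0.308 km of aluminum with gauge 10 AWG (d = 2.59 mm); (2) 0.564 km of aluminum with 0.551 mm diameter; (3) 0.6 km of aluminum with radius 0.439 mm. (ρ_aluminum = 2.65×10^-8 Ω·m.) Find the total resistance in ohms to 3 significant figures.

90.5 Ω

Seg 1: A = π(2.59/2 mm)² = π(1.2950e-03 m)² = 5.269e-06 m²
R_1 = (2.65×10^-8)(308)/(5.269e-06) = 1.549 Ω
Seg 2: A = π(d/2)² = π(2.7550e-04 m)² = 2.384e-07 m²
R_2 = (2.65×10^-8)(564)/(2.384e-07) = 62.68 Ω
Seg 3: A = πr² = π(4.3900e-04 m)² = 6.055e-07 m²
R_3 = (2.65×10^-8)(600)/(6.055e-07) = 26.26 Ω
R_total = R_1 + R_2 + R_3 = 90.5 Ω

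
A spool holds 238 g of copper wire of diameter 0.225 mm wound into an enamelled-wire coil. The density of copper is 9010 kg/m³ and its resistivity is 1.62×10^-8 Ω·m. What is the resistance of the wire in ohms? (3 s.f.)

271 Ω

A = π(d/2)² = π(1.1250e-04 m)² = 3.9761e-08 m²
L = m/(density·A) = 0.238/(9010×3.9761e-08) = 664.4 m
R = ρL/A = (1.62×10^-8)(664.4)/(3.9761e-08) = 271 Ω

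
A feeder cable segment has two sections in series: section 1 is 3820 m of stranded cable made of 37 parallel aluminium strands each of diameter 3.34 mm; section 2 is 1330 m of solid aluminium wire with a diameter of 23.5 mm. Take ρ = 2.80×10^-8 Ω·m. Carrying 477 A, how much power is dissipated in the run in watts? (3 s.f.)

94600 W

Section 1: A_strand = π(1.6700e-03)² = 8.762e-06 m²; R₁ = ρL/(N·A_s) = (2.80×10^-8)(3820)/(37×8.762e-06) = 0.3299 Ω
Section 2: A = π(d/2)² = π(1.1750e-02 m)² = 4.337e-04 m²
R₂ = (2.80×10^-8)(1330)/(4.337e-04) = 0.08586 Ω
R = R₁ + R₂ = 0.4158 Ω
P = I²R = (477)² × 0.4158 = 94600 W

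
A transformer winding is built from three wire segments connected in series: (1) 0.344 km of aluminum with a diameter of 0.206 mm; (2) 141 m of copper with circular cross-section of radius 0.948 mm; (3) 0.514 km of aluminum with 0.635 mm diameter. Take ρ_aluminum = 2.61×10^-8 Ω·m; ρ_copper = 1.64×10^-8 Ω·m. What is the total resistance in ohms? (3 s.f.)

Seg 1: A = π(d/2)² = π(1.0300e-04 m)² = 3.333e-08 m²
R_1 = (2.61×10^-8)(344)/(3.333e-08) = 269.4 Ω
Seg 2: A = πr² = π(9.4800e-04 m)² = 2.823e-06 m²
R_2 = (1.64×10^-8)(141)/(2.823e-06) = 0.819 Ω
Seg 3: A = π(d/2)² = π(3.1750e-04 m)² = 3.167e-07 m²
R_3 = (2.61×10^-8)(514)/(3.167e-07) = 42.36 Ω
R_total = R_1 + R_2 + R_3 = 313 Ω

313 Ω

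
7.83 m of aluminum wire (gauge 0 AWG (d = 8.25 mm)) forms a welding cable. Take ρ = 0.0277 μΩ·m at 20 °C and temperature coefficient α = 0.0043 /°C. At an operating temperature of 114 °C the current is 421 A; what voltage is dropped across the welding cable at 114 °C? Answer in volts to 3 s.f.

2.40 V

ρ = 0.0277 μΩ·m = 2.77×10^-8 Ω·m
A = π(8.25/2 mm)² = π(4.1250e-03 m)² = 5.346e-05 m²
R₍20₎ = ρL/A = (2.77×10^-8)(7.83)/(5.346e-05) = 0.004057 Ω
R₍114₎ = R₍20₎(1 + αΔT) = 0.004057 × (1 + 0.0043×94) = 0.005697 Ω
V = IR = 421 × 0.005697 = 2.40 V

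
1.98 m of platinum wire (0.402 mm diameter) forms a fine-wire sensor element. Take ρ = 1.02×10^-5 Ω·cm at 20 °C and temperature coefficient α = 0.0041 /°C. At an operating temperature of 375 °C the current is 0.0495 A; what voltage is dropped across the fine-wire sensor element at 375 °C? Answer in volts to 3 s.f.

0.193 V

ρ = 1.02×10^-5 Ω·cm = 1.02×10^-7 Ω·m
A = π(d/2)² = π(2.0100e-04 m)² = 1.269e-07 m²
R₍20₎ = ρL/A = (1.02×10^-7)(1.98)/(1.269e-07) = 1.591 Ω
R₍375₎ = R₍20₎(1 + αΔT) = 1.591 × (1 + 0.0041×355) = 3.907 Ω
V = IR = 0.0495 × 3.907 = 0.193 V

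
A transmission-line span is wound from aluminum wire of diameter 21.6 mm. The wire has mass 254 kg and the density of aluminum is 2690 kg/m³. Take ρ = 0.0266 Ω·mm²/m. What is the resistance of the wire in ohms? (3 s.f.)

0.0187 Ω

ρ = 0.0266 Ω·mm²/m = 2.66×10^-8 Ω·m
A = π(d/2)² = π(1.0800e-02 m)² = 3.6644e-04 m²
L = m/(density·A) = 254/(2690×3.6644e-04) = 257.7 m
R = ρL/A = (2.66×10^-8)(257.7)/(3.6644e-04) = 0.0187 Ω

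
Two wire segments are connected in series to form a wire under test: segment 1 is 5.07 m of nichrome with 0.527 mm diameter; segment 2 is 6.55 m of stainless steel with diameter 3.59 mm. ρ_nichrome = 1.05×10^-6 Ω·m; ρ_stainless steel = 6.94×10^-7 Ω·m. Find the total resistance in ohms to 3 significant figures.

24.9 Ω

Segment 1: A = π(d/2)² = π(2.6350e-04 m)² = 2.181e-07 m²
R₁ = ρL/A = (1.05×10^-6)(5.07)/(2.181e-07) = 24.41 Ω
Segment 2: A = π(d/2)² = π(1.7950e-03 m)² = 1.012e-05 m²
R₂ = (6.94×10^-7)(6.55)/(1.012e-05) = 0.4491 Ω
R = R₁ + R₂ = 24.9 Ω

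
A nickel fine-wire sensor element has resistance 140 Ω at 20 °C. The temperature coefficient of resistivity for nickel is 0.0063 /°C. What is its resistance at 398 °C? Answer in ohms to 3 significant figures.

ΔT = 398 − 20 = 378 °C
R = R₀(1 + αΔT) = 140 × (1 + 0.0063×378) = 140 × 3.381 = 473 Ω

473 Ω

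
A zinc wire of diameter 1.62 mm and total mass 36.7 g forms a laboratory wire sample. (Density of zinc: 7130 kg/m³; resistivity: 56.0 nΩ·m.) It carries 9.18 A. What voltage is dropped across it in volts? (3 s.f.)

0.623 V

ρ = 56.0 nΩ·m = 5.60×10^-8 Ω·m
A = π(d/2)² = π(8.1000e-04 m)² = 2.0612e-06 m²
L = m/(density·A) = 0.0367/(7130×2.0612e-06) = 2.497 m
R = ρL/A = (5.60×10^-8)(2.497)/(2.0612e-06) = 0.06785 Ω
V = IR = 9.18 × 0.06785 = 0.623 V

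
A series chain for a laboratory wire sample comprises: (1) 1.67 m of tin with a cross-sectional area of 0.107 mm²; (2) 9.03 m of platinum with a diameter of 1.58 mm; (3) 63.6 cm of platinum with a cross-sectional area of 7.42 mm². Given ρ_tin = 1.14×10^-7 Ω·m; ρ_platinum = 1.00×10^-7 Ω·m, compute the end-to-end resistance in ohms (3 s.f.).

Seg 1: A = 0.107 mm² = 1.070e-07 m²
R_1 = (1.14×10^-7)(1.67)/(1.070e-07) = 1.779 Ω
Seg 2: A = π(d/2)² = π(7.9000e-04 m)² = 1.961e-06 m²
R_2 = (1.00×10^-7)(9.03)/(1.961e-06) = 0.4606 Ω
Seg 3: A = 7.42 mm² = 7.420e-06 m²
R_3 = (1.00×10^-7)(0.636)/(7.420e-06) = 0.008571 Ω
R_total = R_1 + R_2 + R_3 = 2.25 Ω

2.25 Ω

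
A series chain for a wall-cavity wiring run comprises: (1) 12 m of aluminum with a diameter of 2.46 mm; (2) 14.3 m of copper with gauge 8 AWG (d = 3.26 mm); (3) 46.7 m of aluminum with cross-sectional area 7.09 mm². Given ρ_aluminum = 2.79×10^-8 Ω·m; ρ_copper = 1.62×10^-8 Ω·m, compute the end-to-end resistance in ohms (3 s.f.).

0.282 Ω

Seg 1: A = π(d/2)² = π(1.2300e-03 m)² = 4.753e-06 m²
R_1 = (2.79×10^-8)(12)/(4.753e-06) = 0.07044 Ω
Seg 2: A = π(3.26/2 mm)² = π(1.6300e-03 m)² = 8.347e-06 m²
R_2 = (1.62×10^-8)(14.3)/(8.347e-06) = 0.02775 Ω
Seg 3: A = 7.09 mm² = 7.090e-06 m²
R_3 = (2.79×10^-8)(46.7)/(7.090e-06) = 0.1838 Ω
R_total = R_1 + R_2 + R_3 = 0.282 Ω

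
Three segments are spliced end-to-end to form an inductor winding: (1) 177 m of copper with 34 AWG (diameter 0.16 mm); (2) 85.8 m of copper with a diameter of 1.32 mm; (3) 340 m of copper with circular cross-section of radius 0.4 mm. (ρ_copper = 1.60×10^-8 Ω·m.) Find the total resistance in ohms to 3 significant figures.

153 Ω

Seg 1: A = π(0.16/2 mm)² = π(8.0000e-05 m)² = 2.011e-08 m²
R_1 = (1.60×10^-8)(177)/(2.011e-08) = 140.9 Ω
Seg 2: A = π(d/2)² = π(6.6000e-04 m)² = 1.368e-06 m²
R_2 = (1.60×10^-8)(85.8)/(1.368e-06) = 1.003 Ω
Seg 3: A = πr² = π(4.0000e-04 m)² = 5.027e-07 m²
R_3 = (1.60×10^-8)(340)/(5.027e-07) = 10.82 Ω
R_total = R_1 + R_2 + R_3 = 153 Ω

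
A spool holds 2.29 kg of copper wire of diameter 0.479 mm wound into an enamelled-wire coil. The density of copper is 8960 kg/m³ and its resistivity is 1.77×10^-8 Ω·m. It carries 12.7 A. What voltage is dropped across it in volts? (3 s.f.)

A = π(d/2)² = π(2.3950e-04 m)² = 1.8020e-07 m²
L = m/(density·A) = 2.29/(8960×1.8020e-07) = 1418 m
R = ρL/A = (1.77×10^-8)(1418)/(1.8020e-07) = 139.3 Ω
V = IR = 12.7 × 139.3 = 1770 V

1770 V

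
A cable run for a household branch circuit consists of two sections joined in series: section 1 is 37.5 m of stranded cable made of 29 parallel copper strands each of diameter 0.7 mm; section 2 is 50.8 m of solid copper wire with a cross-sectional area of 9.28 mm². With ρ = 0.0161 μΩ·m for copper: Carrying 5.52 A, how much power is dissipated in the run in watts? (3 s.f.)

4.33 W

ρ = 0.0161 μΩ·m = 1.61×10^-8 Ω·m
Section 1: A_strand = π(3.5000e-04)² = 3.848e-07 m²; R₁ = ρL/(N·A_s) = (1.61×10^-8)(37.5)/(29×3.848e-07) = 0.0541 Ω
Section 2: A = 9.28 mm² = 9.280e-06 m²
R₂ = (1.61×10^-8)(50.8)/(9.280e-06) = 0.08813 Ω
R = R₁ + R₂ = 0.1422 Ω
P = I²R = (5.52)² × 0.1422 = 4.33 W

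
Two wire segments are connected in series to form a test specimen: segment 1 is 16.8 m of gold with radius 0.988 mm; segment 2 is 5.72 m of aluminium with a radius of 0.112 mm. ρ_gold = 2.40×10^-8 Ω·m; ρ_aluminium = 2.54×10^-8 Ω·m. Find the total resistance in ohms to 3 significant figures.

3.82 Ω

Segment 1: A = πr² = π(9.8800e-04 m)² = 3.067e-06 m²
R₁ = ρL/A = (2.40×10^-8)(16.8)/(3.067e-06) = 0.1315 Ω
Segment 2: A = πr² = π(1.1200e-04 m)² = 3.941e-08 m²
R₂ = (2.54×10^-8)(5.72)/(3.941e-08) = 3.687 Ω
R = R₁ + R₂ = 3.82 Ω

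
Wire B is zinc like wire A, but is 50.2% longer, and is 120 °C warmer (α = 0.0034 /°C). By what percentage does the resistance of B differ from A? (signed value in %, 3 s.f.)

R ∝ ρL/d² with ρ ∝ (1+αΔT), so R_B/R_A = (1 + 50.2/100) × (1 + 0.0034×120)
= 1.502 × 1.408 = 2.115
(R_B − R_A)/R_A = 2.115 − 1 = 111%

111%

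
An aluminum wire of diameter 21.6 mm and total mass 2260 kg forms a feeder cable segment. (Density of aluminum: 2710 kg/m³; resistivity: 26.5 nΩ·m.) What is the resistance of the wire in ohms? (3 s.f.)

ρ = 26.5 nΩ·m = 2.65×10^-8 Ω·m
A = π(d/2)² = π(1.0800e-02 m)² = 3.6644e-04 m²
L = m/(density·A) = 2260/(2710×3.6644e-04) = 2276 m
R = ρL/A = (2.65×10^-8)(2276)/(3.6644e-04) = 0.165 Ω

0.165 Ω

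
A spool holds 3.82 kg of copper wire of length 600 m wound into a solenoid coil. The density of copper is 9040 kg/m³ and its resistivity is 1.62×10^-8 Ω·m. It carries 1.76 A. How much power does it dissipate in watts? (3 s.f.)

42.8 W

A = m/(density·L) = 3.82/(9040×600) = 7.0428e-07 m²
R = ρL/A = (1.62×10^-8)(600)/(7.0428e-07) = 13.8 Ω
P = I²R = (1.76)² × 13.8 = 42.8 W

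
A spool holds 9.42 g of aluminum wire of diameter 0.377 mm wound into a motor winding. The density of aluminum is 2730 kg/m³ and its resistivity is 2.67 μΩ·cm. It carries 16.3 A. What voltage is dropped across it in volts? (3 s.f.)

121 V

ρ = 2.67 μΩ·cm = 2.67×10^-8 Ω·m
A = π(d/2)² = π(1.8850e-04 m)² = 1.1163e-07 m²
L = m/(density·A) = 0.00942/(2730×1.1163e-07) = 30.91 m
R = ρL/A = (2.67×10^-8)(30.91)/(1.1163e-07) = 7.394 Ω
V = IR = 16.3 × 7.394 = 121 V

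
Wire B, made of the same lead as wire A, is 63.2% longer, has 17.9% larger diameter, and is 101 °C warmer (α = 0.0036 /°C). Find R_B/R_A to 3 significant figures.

1.60

R ∝ ρL/d² with ρ ∝ (1+αΔT), so R_B/R_A = (1 + 63.2/100) × (1 + 17.9/100)⁻² × (1 + 0.0036×101)
= 1.632 × 0.7194 × 1.364 = 1.60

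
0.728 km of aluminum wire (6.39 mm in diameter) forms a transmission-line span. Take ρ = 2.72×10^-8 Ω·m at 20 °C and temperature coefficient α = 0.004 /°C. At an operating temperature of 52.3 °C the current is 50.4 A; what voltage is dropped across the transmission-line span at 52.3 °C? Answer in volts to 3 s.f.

35.1 V

A = π(d/2)² = π(3.1950e-03 m)² = 3.207e-05 m²
R₍20₎ = ρL/A = (2.72×10^-8)(728)/(3.207e-05) = 0.6175 Ω
R₍52.3₎ = R₍20₎(1 + αΔT) = 0.6175 × (1 + 0.004×32.3) = 0.6972 Ω
V = IR = 50.4 × 0.6972 = 35.1 V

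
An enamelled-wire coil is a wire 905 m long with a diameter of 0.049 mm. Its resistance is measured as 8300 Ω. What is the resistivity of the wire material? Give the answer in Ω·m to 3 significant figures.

A = π(d/2)² = π(2.4500e-05 m)² = 1.886e-09 m²
ρ = RA/L = (8300)(1.886e-09)/(905) = 1.73×10^-8 Ω·m

1.73×10^-8 Ω·m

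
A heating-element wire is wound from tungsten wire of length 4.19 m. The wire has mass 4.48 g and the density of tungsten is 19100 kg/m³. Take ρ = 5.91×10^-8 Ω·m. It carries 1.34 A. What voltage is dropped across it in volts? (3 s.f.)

5.93 V

A = m/(density·L) = 0.00448/(19100×4.19) = 5.5980e-08 m²
R = ρL/A = (5.91×10^-8)(4.19)/(5.5980e-08) = 4.424 Ω
V = IR = 1.34 × 4.424 = 5.93 V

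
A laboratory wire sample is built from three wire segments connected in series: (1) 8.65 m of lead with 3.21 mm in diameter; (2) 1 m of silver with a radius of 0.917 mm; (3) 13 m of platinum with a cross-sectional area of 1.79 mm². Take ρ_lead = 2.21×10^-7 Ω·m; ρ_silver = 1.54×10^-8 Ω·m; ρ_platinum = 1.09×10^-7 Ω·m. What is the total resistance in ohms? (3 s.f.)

Seg 1: A = π(d/2)² = π(1.6050e-03 m)² = 8.093e-06 m²
R_1 = (2.21×10^-7)(8.65)/(8.093e-06) = 0.2362 Ω
Seg 2: A = πr² = π(9.1700e-04 m)² = 2.642e-06 m²
R_2 = (1.54×10^-8)(1)/(2.642e-06) = 0.00583 Ω
Seg 3: A = 1.79 mm² = 1.790e-06 m²
R_3 = (1.09×10^-7)(13)/(1.790e-06) = 0.7916 Ω
R_total = R_1 + R_2 + R_3 = 1.03 Ω

1.03 Ω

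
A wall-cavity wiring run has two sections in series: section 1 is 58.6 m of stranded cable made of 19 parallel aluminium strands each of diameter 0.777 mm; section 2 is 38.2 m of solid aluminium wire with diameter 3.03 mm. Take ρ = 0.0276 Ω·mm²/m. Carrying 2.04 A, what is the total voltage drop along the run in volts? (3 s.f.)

ρ = 0.0276 Ω·mm²/m = 2.76×10^-8 Ω·m
Section 1: A_strand = π(3.8850e-04)² = 4.742e-07 m²; R₁ = ρL/(N·A_s) = (2.76×10^-8)(58.6)/(19×4.742e-07) = 0.1795 Ω
Section 2: A = π(d/2)² = π(1.5150e-03 m)² = 7.211e-06 m²
R₂ = (2.76×10^-8)(38.2)/(7.211e-06) = 0.1462 Ω
R = R₁ + R₂ = 0.3257 Ω
V = IR = 2.04 × 0.3257 = 0.665 V

0.665 V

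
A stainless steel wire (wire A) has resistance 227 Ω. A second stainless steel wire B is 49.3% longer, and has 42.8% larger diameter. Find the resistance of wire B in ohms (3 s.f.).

R ∝ L/d², so R_B/R_A = (1 + 49.3/100) × (1 + 42.8/100)⁻²
= 1.493 × 0.4904 = 0.7322
R_B = 0.7322 × 227 = 166 Ω

166 Ω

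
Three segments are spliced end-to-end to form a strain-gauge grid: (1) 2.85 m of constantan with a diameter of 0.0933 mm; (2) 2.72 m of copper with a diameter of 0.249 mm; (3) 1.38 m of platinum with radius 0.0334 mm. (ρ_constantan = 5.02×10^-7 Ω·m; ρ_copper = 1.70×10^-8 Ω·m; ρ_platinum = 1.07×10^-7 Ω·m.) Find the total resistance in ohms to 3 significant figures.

252 Ω

Seg 1: A = π(d/2)² = π(4.6650e-05 m)² = 6.837e-09 m²
R_1 = (5.02×10^-7)(2.85)/(6.837e-09) = 209.3 Ω
Seg 2: A = π(d/2)² = π(1.2450e-04 m)² = 4.870e-08 m²
R_2 = (1.70×10^-8)(2.72)/(4.870e-08) = 0.9496 Ω
Seg 3: A = πr² = π(3.3400e-05 m)² = 3.505e-09 m²
R_3 = (1.07×10^-7)(1.38)/(3.505e-09) = 42.13 Ω
R_total = R_1 + R_2 + R_3 = 252 Ω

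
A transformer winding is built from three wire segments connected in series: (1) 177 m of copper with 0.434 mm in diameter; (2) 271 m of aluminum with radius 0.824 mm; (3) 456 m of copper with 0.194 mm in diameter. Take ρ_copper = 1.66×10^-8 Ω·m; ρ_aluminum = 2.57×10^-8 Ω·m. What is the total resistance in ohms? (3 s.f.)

Seg 1: A = π(d/2)² = π(2.1700e-04 m)² = 1.479e-07 m²
R_1 = (1.66×10^-8)(177)/(1.479e-07) = 19.86 Ω
Seg 2: A = πr² = π(8.2400e-04 m)² = 2.133e-06 m²
R_2 = (2.57×10^-8)(271)/(2.133e-06) = 3.265 Ω
Seg 3: A = π(d/2)² = π(9.7000e-05 m)² = 2.956e-08 m²
R_3 = (1.66×10^-8)(456)/(2.956e-08) = 256.1 Ω
R_total = R_1 + R_2 + R_3 = 279 Ω

279 Ω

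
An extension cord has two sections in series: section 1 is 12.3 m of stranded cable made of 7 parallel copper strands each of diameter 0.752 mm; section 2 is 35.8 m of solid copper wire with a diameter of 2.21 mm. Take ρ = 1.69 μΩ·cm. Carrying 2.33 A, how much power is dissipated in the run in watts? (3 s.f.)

ρ = 1.69 μΩ·cm = 1.69×10^-8 Ω·m
Section 1: A_strand = π(3.7600e-04)² = 4.441e-07 m²; R₁ = ρL/(N·A_s) = (1.69×10^-8)(12.3)/(7×4.441e-07) = 0.06686 Ω
Section 2: A = π(d/2)² = π(1.1050e-03 m)² = 3.836e-06 m²
R₂ = (1.69×10^-8)(35.8)/(3.836e-06) = 0.1577 Ω
R = R₁ + R₂ = 0.2246 Ω
P = I²R = (2.33)² × 0.2246 = 1.22 W

1.22 W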